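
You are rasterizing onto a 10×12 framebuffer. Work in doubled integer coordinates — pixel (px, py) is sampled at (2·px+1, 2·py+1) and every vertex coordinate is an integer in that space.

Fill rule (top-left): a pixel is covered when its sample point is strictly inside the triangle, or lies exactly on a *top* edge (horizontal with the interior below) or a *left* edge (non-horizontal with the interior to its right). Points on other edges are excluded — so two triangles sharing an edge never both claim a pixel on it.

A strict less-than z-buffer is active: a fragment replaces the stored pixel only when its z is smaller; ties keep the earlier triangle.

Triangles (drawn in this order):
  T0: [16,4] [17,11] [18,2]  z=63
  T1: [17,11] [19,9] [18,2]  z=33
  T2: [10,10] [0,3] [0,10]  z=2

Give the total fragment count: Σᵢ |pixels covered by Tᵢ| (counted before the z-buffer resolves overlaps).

T0:
  2·area = 16  (B↔C swapped to make it positive)
  edge (16, 4)→(18, 2): d=(2,-2) top-left  bias=+0
  edge (18, 2)→(17, 11): d=(-1,9) right/bottom  bias=-1
  edge (17, 11)→(16, 4): d=(-1,-7) top-left  bias=+0
    (9,0)@(19, 1): e=[0,-8,24] → .  [on edge]
    (8,1)@(17, 3): e=[0,8,8] → X  [on edge]
    (9,1)@(19, 3): e=[4,-10,22] → .
    (7,2)@(15, 5): e=[0,24,-8] → .  [on edge]
    (8,2)@(17, 5): e=[4,6,6] → X
    (9,2)@(19, 5): e=[8,-12,20] → .
    (6,3)@(13, 7): e=[0,40,-24] → .  [on edge]
    (8,3)@(17, 7): e=[8,4,4] → X
    (9,3)@(19, 7): e=[12,-14,18] → .
    (5,4)@(11, 9): e=[0,56,-40] → .  [on edge]
    (8,4)@(17, 9): e=[12,2,2] → X
    (9,4)@(19, 9): e=[16,-16,16] → .
    (4,5)@(9, 11): e=[0,72,-56] → .  [on edge]
    (8,5)@(17, 11): e=[16,0,0] → .  [on edge]
    (3,6)@(7, 13): e=[0,88,-72] → .  [on edge]
    (2,7)@(5, 15): e=[0,104,-88] → .  [on edge]
    (1,8)@(3, 17): e=[0,120,-104] → .  [on edge]
    (0,9)@(1, 19): e=[0,136,-120] → .  [on edge]
  covered (4 px):
    . . . . . . . . . .
    . . . . . . . . X .
    . . . . . . . . X .
    . . . . . . . . X .
    . . . . . . . . X .
    . . . . . . . . . .
    . . . . . . . . . .
    . . . . . . . . . .
    . . . . . . . . . .
    . . . . . . . . . .
    . . . . . . . . . .
    . . . . . . . . . .
T1:
  2·area = 16  (B↔C swapped to make it positive)
  edge (17, 11)→(18, 2): d=(1,-9) top-left  bias=+0
  edge (18, 2)→(19, 9): d=(1,7) right/bottom  bias=-1
  edge (19, 9)→(17, 11): d=(-2,2) right/bottom  bias=-1
    (9,4)@(19, 9): e=[16,0,0] → .  [on edge]
    (8,5)@(17, 11): e=[0,16,0] → .  [on edge]
    (7,6)@(15, 13): e=[-16,32,0] → .  [on edge]
    (6,7)@(13, 15): e=[-32,48,0] → .  [on edge]
    (5,8)@(11, 17): e=[-48,64,0] → .  [on edge]
    (4,9)@(9, 19): e=[-64,80,0] → .  [on edge]
    (3,10)@(7, 21): e=[-80,96,0] → .  [on edge]
    (2,11)@(5, 23): e=[-96,112,0] → .  [on edge]
  covered (0 px):
    . . . . . . . . . .
    . . . . . . . . . .
    . . . . . . . . . .
    . . . . . . . . . .
    . . . . . . . . . .
    . . . . . . . . . .
    . . . . . . . . . .
    . . . . . . . . . .
    . . . . . . . . . .
    . . . . . . . . . .
    . . . . . . . . . .
    . . . . . . . . . .
T2:
  2·area = 70  (B↔C swapped to make it positive)
  edge (10, 10)→(0, 10): d=(-10,0) right/bottom  bias=-1
  edge (0, 10)→(0, 3): d=(0,-7) top-left  bias=+0
  edge (0, 3)→(10, 10): d=(10,7) right/bottom  bias=-1
    (0,2)@(1, 5): e=[50,7,13] → X
    (1,2)@(3, 5): e=[50,21,-1] → .
    (0,3)@(1, 7): e=[30,7,33] → X
    (1,3)@(3, 7): e=[30,21,19] → X
    (2,3)@(5, 7): e=[30,35,5] → X
    (3,3)@(7, 7): e=[30,49,-9] → .
    (0,4)@(1, 9): e=[10,7,53] → X
    (3,4)@(7, 9): e=[10,49,11] → X
    (4,4)@(9, 9): e=[10,63,-3] → .
    (0,5)@(1, 11): e=[-10,7,73] → .
    (1,5)@(3, 11): e=[-10,21,59] → .
    (2,5)@(5, 11): e=[-10,35,45] → .
  covered (8 px):
    . . . . . . . . . .
    . . . . . . . . . .
    X . . . . . . . . .
    X X X . . . . . . .
    X X X X . . . . . .
    . . . . . . . . . .
    . . . . . . . . . .
    . . . . . . . . . .
    . . . . . . . . . .
    . . . . . . . . . .
    . . . . . . . . . .
    . . . . . . . . . .

Result: 12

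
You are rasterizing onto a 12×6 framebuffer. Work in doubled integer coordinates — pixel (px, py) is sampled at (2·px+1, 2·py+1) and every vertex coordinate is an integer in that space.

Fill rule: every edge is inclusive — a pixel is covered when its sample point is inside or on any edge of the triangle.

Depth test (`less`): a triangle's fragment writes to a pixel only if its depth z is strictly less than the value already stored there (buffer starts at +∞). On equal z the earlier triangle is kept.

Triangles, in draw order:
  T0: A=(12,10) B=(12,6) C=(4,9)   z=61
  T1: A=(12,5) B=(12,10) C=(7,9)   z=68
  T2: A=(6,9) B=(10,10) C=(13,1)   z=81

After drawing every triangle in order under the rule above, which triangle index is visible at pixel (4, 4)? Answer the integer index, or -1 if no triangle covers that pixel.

T0:
  2·area = 32  (B↔C swapped to make it positive)
  edge (12, 10)→(4, 9): d=(-8,-1) inclusive
  edge (4, 9)→(12, 6): d=(8,-3) inclusive
  edge (12, 6)→(12, 10): d=(0,4) inclusive
    (5,3)@(11, 7): e=[23,5,4] → X
    (6,3)@(13, 7): e=[25,11,-4] → .
    (2,4)@(5, 9): e=[1,3,28] → X
    (3,4)@(7, 9): e=[3,9,20] → X
    (4,4)@(9, 9): e=[5,15,12] → X
    (6,4)@(13, 9): e=[9,27,-4] → .
    (2,5)@(5, 11): e=[-15,19,28] → .
    (3,5)@(7, 11): e=[-13,25,20] → .
    (4,5)@(9, 11): e=[-11,31,12] → .
    (5,5)@(11, 11): e=[-9,37,4] → .
  covered (5 px):
    . . . . . . . . . . . .
    . . . . . . . . . . . .
    . . . . . . . . . . . .
    . . . . . X . . . . . .
    . . X X X X . . . . . .
    . . . . . . . . . . . .
T1:
  2·area = 25
  edge (12, 5)→(12, 10): d=(0,5) inclusive
  edge (12, 10)→(7, 9): d=(-5,-1) inclusive
  edge (7, 9)→(12, 5): d=(5,-4) inclusive
    (8,0)@(17, 1): e=[-25,50,0] → .  [on edge]
    (5,3)@(11, 7): e=[5,14,6] → X
    (6,3)@(13, 7): e=[-5,16,14] → .
    (3,4)@(7, 9): e=[25,0,0] → X  [on edge]
    (4,4)@(9, 9): e=[15,2,8] → X
    (6,4)@(13, 9): e=[-5,6,24] → .
    (3,5)@(7, 11): e=[25,-10,10] → .
    (4,5)@(9, 11): e=[15,-8,18] → .
    (5,5)@(11, 11): e=[5,-6,26] → .
    (8,5)@(17, 11): e=[-25,0,50] → .  [on edge]
  covered (4 px):
    . . . . . . . . . . . .
    . . . . . . . . . . . .
    . . . . . . . . . . . .
    . . . . . X . . . . . .
    . . . X X X . . . . . .
    . . . . . . . . . . . .
T2:
  2·area = 39  (B↔C swapped to make it positive)
  edge (6, 9)→(13, 1): d=(7,-8) inclusive
  edge (13, 1)→(10, 10): d=(-3,9) inclusive
  edge (10, 10)→(6, 9): d=(-4,-1) inclusive
    (6,0)@(13, 1): e=[0,0,39] → X  [on edge]
    (7,0)@(15, 1): e=[16,-18,41] → .
    (6,1)@(13, 3): e=[14,-6,31] → .
    (5,2)@(11, 5): e=[12,6,21] → X
    (6,2)@(13, 5): e=[28,-12,23] → .
    (4,3)@(9, 7): e=[10,18,11] → X
    (5,3)@(11, 7): e=[26,0,13] → X  [on edge]
    (6,3)@(13, 7): e=[42,-18,15] → .
    (3,4)@(7, 9): e=[8,30,1] → X
    (5,4)@(11, 9): e=[40,-6,5] → .
    (3,5)@(7, 11): e=[22,24,-7] → .
    (4,5)@(9, 11): e=[38,6,-5] → .
  covered (6 px):
    . . . . . . X . . . . .
    . . . . . . . . . . . .
    . . . . . X . . . . . .
    . . . . X X . . . . . .
    . . . X X . . . . . . .
    . . . . . . . . . . . .

Z-buffer (winner per pixel, '.' = empty):
  . . . . . . 2 . . . . .
  . . . . . . . . . . . .
  . . . . . 2 . . . . . .
  . . . . 2 0 . . . . . .
  . . 0 0 0 0 . . . . . .
  . . . . . . . . . . . .

Result: 0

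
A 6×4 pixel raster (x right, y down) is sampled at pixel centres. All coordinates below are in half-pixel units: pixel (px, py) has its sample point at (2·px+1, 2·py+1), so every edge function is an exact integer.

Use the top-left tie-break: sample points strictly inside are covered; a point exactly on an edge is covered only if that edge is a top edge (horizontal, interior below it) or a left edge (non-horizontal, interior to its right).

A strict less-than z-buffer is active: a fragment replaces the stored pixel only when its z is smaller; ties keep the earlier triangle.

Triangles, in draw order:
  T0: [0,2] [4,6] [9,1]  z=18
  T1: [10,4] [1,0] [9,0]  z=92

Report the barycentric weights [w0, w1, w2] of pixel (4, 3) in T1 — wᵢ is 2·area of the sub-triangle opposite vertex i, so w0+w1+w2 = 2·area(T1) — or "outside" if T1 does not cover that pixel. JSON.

T0:
  2·area = 40  (B↔C swapped to make it positive)
  edge (0, 2)→(9, 1): d=(9,-1) top-left  bias=+0
  edge (9, 1)→(4, 6): d=(-5,5) right/bottom  bias=-1
  edge (4, 6)→(0, 2): d=(-4,-4) top-left  bias=+0
    (4,0)@(9, 1): e=[0,0,40] → .  [on edge]
    (0,1)@(1, 3): e=[10,30,0] → X  [on edge]
    (1,1)@(3, 3): e=[12,20,8] → X
    (2,1)@(5, 3): e=[14,10,16] → X
    (3,1)@(7, 3): e=[16,0,24] → .  [on edge]
    (0,2)@(1, 5): e=[28,20,-8] → .
    (1,2)@(3, 5): e=[30,10,0] → X  [on edge]
    (2,2)@(5, 5): e=[32,0,8] → .  [on edge]
    (1,3)@(3, 7): e=[48,0,-8] → .  [on edge]
    (2,3)@(5, 7): e=[50,-10,0] → .  [on edge]
  covered (4 px):
    . . . . . .
    X X X . . .
    . X . . . .
    . . . . . .
T1:
  2·area = 32
  edge (10, 4)→(1, 0): d=(-9,-4) top-left  bias=+0
  edge (1, 0)→(9, 0): d=(8,0) top-left  bias=+0
  edge (9, 0)→(10, 4): d=(1,4) right/bottom  bias=-1
    (2,0)@(5, 1): e=[7,8,17] → X
    (3,0)@(7, 1): e=[15,8,9] → X
    (4,0)@(9, 1): e=[23,8,1] → X
    (5,0)@(11, 1): e=[31,8,-7] → .
    (2,1)@(5, 3): e=[-11,24,19] → .
    (3,1)@(7, 3): e=[-3,24,11] → .
    (4,1)@(9, 3): e=[5,24,3] → X
    (5,1)@(11, 3): e=[13,24,-5] → .
    (4,2)@(9, 5): e=[-13,40,5] → .
  covered (4 px):
    . . X X X .
    . . . . X .
    . . . . . .
    . . . . . .

Result: "outside"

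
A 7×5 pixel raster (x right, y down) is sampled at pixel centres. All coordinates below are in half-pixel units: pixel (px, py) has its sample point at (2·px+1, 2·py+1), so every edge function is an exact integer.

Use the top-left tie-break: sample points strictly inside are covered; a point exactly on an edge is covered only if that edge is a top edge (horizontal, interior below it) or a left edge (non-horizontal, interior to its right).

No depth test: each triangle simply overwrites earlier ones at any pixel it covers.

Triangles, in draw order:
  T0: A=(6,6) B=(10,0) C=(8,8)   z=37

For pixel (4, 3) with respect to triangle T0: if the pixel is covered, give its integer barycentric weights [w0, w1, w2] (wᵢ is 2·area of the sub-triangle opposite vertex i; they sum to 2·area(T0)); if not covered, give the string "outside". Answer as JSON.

T0:
  2·area = 20
  edge (6, 6)→(10, 0): d=(4,-6) top-left  bias=+0
  edge (10, 0)→(8, 8): d=(-2,8) right/bottom  bias=-1
  edge (8, 8)→(6, 6): d=(-2,-2) top-left  bias=+0
    (0,0)@(1, 1): e=[-50,70,0] → .  [on edge]
    (1,1)@(3, 3): e=[-30,50,0] → .  [on edge]
    (4,1)@(9, 3): e=[6,2,12] → X
    (5,1)@(11, 3): e=[18,-14,16] → .
    (2,2)@(5, 5): e=[-10,30,0] → .  [on edge]
    (3,2)@(7, 5): e=[2,14,4] → X
    (4,2)@(9, 5): e=[14,-2,8] → .
    (3,3)@(7, 7): e=[10,10,0] → X  [on edge]
    (4,3)@(9, 7): e=[22,-6,4] → .
    (3,4)@(7, 9): e=[18,6,-4] → .
    (4,4)@(9, 9): e=[30,-10,0] → .  [on edge]
  covered (3 px):
    . . . . . . .
    . . . . X . .
    . . . X . . .
    . . . X . . .
    . . . . . . .

Answer: "outside"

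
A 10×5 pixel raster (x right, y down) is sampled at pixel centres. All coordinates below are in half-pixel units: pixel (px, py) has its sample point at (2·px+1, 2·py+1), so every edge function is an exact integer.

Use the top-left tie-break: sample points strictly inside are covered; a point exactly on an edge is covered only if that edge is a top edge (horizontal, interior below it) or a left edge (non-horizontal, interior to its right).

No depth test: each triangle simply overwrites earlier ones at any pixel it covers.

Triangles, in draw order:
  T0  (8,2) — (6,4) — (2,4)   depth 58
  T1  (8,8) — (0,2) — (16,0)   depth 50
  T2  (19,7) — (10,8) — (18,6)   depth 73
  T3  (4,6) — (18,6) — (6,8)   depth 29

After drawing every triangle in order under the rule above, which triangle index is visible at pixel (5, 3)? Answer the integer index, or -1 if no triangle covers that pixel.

T0:
  2·area = 8
  edge (8, 2)→(6, 4): d=(-2,2) right/bottom  bias=-1
  edge (6, 4)→(2, 4): d=(-4,0) right/bottom  bias=-1
  edge (2, 4)→(8, 2): d=(6,-2) top-left  bias=+0
    (4,0)@(9, 1): e=[0,12,-4] → ·  [on edge]
    (5,0)@(11, 1): e=[-4,12,0] → ·  [on edge]
    (2,1)@(5, 3): e=[4,4,0] → #  [on edge]
    (3,1)@(7, 3): e=[0,4,4] → ·  [on edge]
    (2,2)@(5, 5): e=[0,-4,12] → ·  [on edge]
    (1,3)@(3, 7): e=[0,-12,20] → ·  [on edge]
    (0,4)@(1, 9): e=[0,-20,28] → ·  [on edge]
  covered (1 px):
    · · · · · · · · · ·
    · · # · · · · · · ·
    · · · · · · · · · ·
    · · · · · · · · · ·
    · · · · · · · · · ·
T1:
  2·area = 112
  edge (8, 8)→(0, 2): d=(-8,-6) top-left  bias=+0
  edge (0, 2)→(16, 0): d=(16,-2) top-left  bias=+0
  edge (16, 0)→(8, 8): d=(-8,8) right/bottom  bias=-1
    (4,0)@(9, 1): e=[62,2,48] → #
    (5,0)@(11, 1): e=[74,6,32] → #
    (6,0)@(13, 1): e=[86,10,16] → #
    (7,0)@(15, 1): e=[98,14,0] → ·  [on edge]
    (1,1)@(3, 3): e=[10,22,80] → #
    (2,1)@(5, 3): e=[22,26,64] → #
    (3,1)@(7, 3): e=[34,30,48] → #
    (6,1)@(13, 3): e=[70,42,0] → ·  [on edge]
    (1,2)@(3, 5): e=[-6,54,64] → ·
    (2,2)@(5, 5): e=[6,58,48] → #
    (5,2)@(11, 5): e=[42,70,0] → ·  [on edge]
    (2,3)@(5, 7): e=[-10,90,32] → ·
    (4,3)@(9, 7): e=[14,98,0] → ·  [on edge]
    (3,4)@(7, 9): e=[-14,126,0] → ·  [on edge]
  covered (12 px):
    · · · · # # # · · ·
    · # # # # # · · · ·
    · · # # # · · · · ·
    · · · # · · · · · ·
    · · · · · · · · · ·
T2:
  2·area = 10
  edge (19, 7)→(10, 8): d=(-9,1) right/bottom  bias=-1
  edge (10, 8)→(18, 6): d=(8,-2) top-left  bias=+0
  edge (18, 6)→(19, 7): d=(1,1) right/bottom  bias=-1
    (6,0)@(13, 1): e=[60,-50,0] → ·  [on edge]
    (7,1)@(15, 3): e=[40,-30,0] → ·  [on edge]
    (8,2)@(17, 5): e=[20,-10,0] → ·  [on edge]
    (7,3)@(15, 7): e=[4,2,4] → #
    (8,3)@(17, 7): e=[2,6,2] → #
    (9,3)@(19, 7): e=[0,10,0] → ·  [on edge]
    (0,4)@(1, 9): e=[0,-10,20] → ·  [on edge]
    (7,4)@(15, 9): e=[-14,18,6] → ·
    (8,4)@(17, 9): e=[-16,22,4] → ·
  covered (2 px):
    · · · · · · · · · ·
    · · · · · · · · · ·
    · · · · · · · · · ·
    · · · · · · · # # ·
    · · · · · · · · · ·
T3:
  2·area = 28
  edge (4, 6)→(18, 6): d=(14,0) top-left  bias=+0
  edge (18, 6)→(6, 8): d=(-12,2) right/bottom  bias=-1
  edge (6, 8)→(4, 6): d=(-2,-2) top-left  bias=+0
    (0,1)@(1, 3): e=[-42,70,0] → ·  [on edge]
    (1,2)@(3, 5): e=[-14,42,0] → ·  [on edge]
    (2,3)@(5, 7): e=[14,14,0] → #  [on edge]
    (3,3)@(7, 7): e=[14,10,4] → #
    (4,3)@(9, 7): e=[14,6,8] → #
    (5,3)@(11, 7): e=[14,2,12] → #
    (6,3)@(13, 7): e=[14,-2,16] → ·
    (2,4)@(5, 9): e=[42,-10,-4] → ·
    (3,4)@(7, 9): e=[42,-14,0] → ·  [on edge]
    (4,4)@(9, 9): e=[42,-18,4] → ·
    (5,4)@(11, 9): e=[42,-22,8] → ·
  covered (4 px):
    · · · · · · · · · ·
    · · · · · · · · · ·
    · · · · · · · · · ·
    · · # # # # · · · ·
    · · · · · · · · · ·

Z-buffer (winner per pixel, '.' = empty):
  . . . . 1 1 1 . . .
  . 1 1 1 1 1 . . . .
  . . 1 1 1 . . . . .
  . . 3 3 3 3 . 2 2 .
  . . . . . . . . . .

Answer: 3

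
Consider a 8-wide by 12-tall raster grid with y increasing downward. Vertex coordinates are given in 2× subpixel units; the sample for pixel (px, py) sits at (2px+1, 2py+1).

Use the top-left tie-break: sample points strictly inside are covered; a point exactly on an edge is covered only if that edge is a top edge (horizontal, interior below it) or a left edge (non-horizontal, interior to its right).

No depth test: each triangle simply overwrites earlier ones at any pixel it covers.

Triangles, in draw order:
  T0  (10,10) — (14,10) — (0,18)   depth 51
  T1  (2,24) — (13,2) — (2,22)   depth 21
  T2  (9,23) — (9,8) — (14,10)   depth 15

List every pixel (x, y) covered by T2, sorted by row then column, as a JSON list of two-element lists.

T0:
  2·area = 32
  edge (10, 10)→(14, 10): d=(4,0) top-left  bias=+0
  edge (14, 10)→(0, 18): d=(-14,8) right/bottom  bias=-1
  edge (0, 18)→(10, 10): d=(10,-8) top-left  bias=+0
    (4,5)@(9, 11): e=[4,26,2] → █
    (5,5)@(11, 11): e=[4,10,18] → █
    (6,5)@(13, 11): e=[4,-6,34] → ·
    (3,6)@(7, 13): e=[12,14,6] → █
    (4,6)@(9, 13): e=[12,-2,22] → ·
    (5,6)@(11, 13): e=[12,-18,38] → ·
    (2,7)@(5, 15): e=[20,2,10] → █
    (3,7)@(7, 15): e=[20,-14,26] → ·
    (2,8)@(5, 17): e=[28,-26,30] → ·
  covered (4 px):
    · · · · · · · ·
    · · · · · · · ·
    · · · · · · · ·
    · · · · · · · ·
    · · · · · · · ·
    · · · · █ █ · ·
    · · · █ · · · ·
    · · █ · · · · ·
    · · · · · · · ·
    · · · · · · · ·
    · · · · · · · ·
    · · · · · · · ·
T1:
  2·area = 22  (B↔C swapped to make it positive)
  edge (2, 24)→(2, 22): d=(0,-2) top-left  bias=+0
  edge (2, 22)→(13, 2): d=(11,-20) top-left  bias=+0
  edge (13, 2)→(2, 24): d=(-11,22) right/bottom  bias=-1
    (3,6)@(7, 13): e=[10,1,11] → █
    (4,6)@(9, 13): e=[14,41,-33] → ·
    (3,7)@(7, 15): e=[10,23,-11] → ·
    (2,8)@(5, 17): e=[6,5,11] → █
    (3,8)@(7, 17): e=[10,45,-33] → ·
    (2,9)@(5, 19): e=[6,27,-11] → ·
    (1,10)@(3, 21): e=[2,9,11] → █
    (2,10)@(5, 21): e=[6,49,-33] → ·
    (1,11)@(3, 23): e=[2,31,-11] → ·
  covered (3 px):
    · · · · · · · ·
    · · · · · · · ·
    · · · · · · · ·
    · · · · · · · ·
    · · · · · · · ·
    · · · · · · · ·
    · · · █ · · · ·
    · · · · · · · ·
    · · █ · · · · ·
    · · · · · · · ·
    · █ · · · · · ·
    · · · · · · · ·
T2:
  2·area = 75
  edge (9, 23)→(9, 8): d=(0,-15) top-left  bias=+0
  edge (9, 8)→(14, 10): d=(5,2) right/bottom  bias=-1
  edge (14, 10)→(9, 23): d=(-5,13) right/bottom  bias=-1
    (4,0)@(9, 1): e=[0,-35,110] → ·  [on edge]
    (4,1)@(9, 3): e=[0,-25,100] → ·  [on edge]
    (4,2)@(9, 5): e=[0,-15,90] → ·  [on edge]
    (4,3)@(9, 7): e=[0,-5,80] → ·  [on edge]
    (4,4)@(9, 9): e=[0,5,70] → █  [on edge]
    (5,4)@(11, 9): e=[30,1,44] → █
    (6,4)@(13, 9): e=[60,-3,18] → ·
    (4,5)@(9, 11): e=[0,15,60] → █  [on edge]
    (6,5)@(13, 11): e=[60,7,8] → █
    (7,5)@(15, 11): e=[90,3,-18] → ·
    (4,6)@(9, 13): e=[0,25,50] → █  [on edge]
    (6,6)@(13, 13): e=[60,17,-2] → ·
    (4,7)@(9, 15): e=[0,35,40] → █  [on edge]
    (4,8)@(9, 17): e=[0,45,30] → █  [on edge]
    (4,9)@(9, 19): e=[0,55,20] → █  [on edge]
    (4,10)@(9, 21): e=[0,65,10] → █  [on edge]
    (4,11)@(9, 23): e=[0,75,0] → ·  [on edge]
  covered (13 px):
    · · · · · · · ·
    · · · · · · · ·
    · · · · · · · ·
    · · · · · · · ·
    · · · · █ █ · ·
    · · · · █ █ █ ·
    · · · · █ █ · ·
    · · · · █ █ · ·
    · · · · █ █ · ·
    · · · · █ · · ·
    · · · · █ · · ·
    · · · · · · · ·

Result: [[4,4],[5,4],[4,5],[5,5],[6,5],[4,6],[5,6],[4,7],[5,7],[4,8],[5,8],[4,9],[4,10]]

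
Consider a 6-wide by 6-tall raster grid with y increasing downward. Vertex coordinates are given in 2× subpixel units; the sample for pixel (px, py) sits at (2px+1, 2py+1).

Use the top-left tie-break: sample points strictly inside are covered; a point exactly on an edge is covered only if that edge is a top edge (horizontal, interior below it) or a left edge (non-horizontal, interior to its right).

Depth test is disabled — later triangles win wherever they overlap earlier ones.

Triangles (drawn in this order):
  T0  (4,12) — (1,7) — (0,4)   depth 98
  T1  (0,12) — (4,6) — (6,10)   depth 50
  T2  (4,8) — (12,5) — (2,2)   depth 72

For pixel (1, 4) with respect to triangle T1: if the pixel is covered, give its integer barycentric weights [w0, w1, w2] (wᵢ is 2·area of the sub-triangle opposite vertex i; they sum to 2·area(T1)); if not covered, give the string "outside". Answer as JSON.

T0:
  2·area = 4
  edge (4, 12)→(1, 7): d=(-3,-5) top-left  bias=+0
  edge (1, 7)→(0, 4): d=(-1,-3) top-left  bias=+0
  edge (0, 4)→(4, 12): d=(4,8) right/bottom  bias=-1
    (0,3)@(1, 7): e=[0,0,4] → #  [on edge]
    (1,3)@(3, 7): e=[10,6,-12] → ·
    (0,4)@(1, 9): e=[-6,-2,12] → ·
  covered (1 px):
    · · · · · ·
    · · · · · ·
    · · · · · ·
    # · · · · ·
    · · · · · ·
    · · · · · ·
T1:
  2·area = 28
  edge (0, 12)→(4, 6): d=(4,-6) top-left  bias=+0
  edge (4, 6)→(6, 10): d=(2,4) right/bottom  bias=-1
  edge (6, 10)→(0, 12): d=(-6,2) right/bottom  bias=-1
    (1,4)@(3, 9): e=[6,10,12] → #
    (2,4)@(5, 9): e=[18,2,8] → #
    (3,4)@(7, 9): e=[30,-6,4] → ·
    (4,4)@(9, 9): e=[42,-14,0] → ·  [on edge]
    (0,5)@(1, 11): e=[2,22,4] → #
    (1,5)@(3, 11): e=[14,14,0] → ·  [on edge]
    (2,5)@(5, 11): e=[26,6,-4] → ·
  covered (3 px):
    · · · · · ·
    · · · · · ·
    · · · · · ·
    · · · · · ·
    · # # · · ·
    # · · · · ·
T2:
  2·area = 54  (B↔C swapped to make it positive)
  edge (4, 8)→(2, 2): d=(-2,-6) top-left  bias=+0
  edge (2, 2)→(12, 5): d=(10,3) right/bottom  bias=-1
  edge (12, 5)→(4, 8): d=(-8,3) right/bottom  bias=-1
    (1,1)@(3, 3): e=[4,7,43] → #
    (2,1)@(5, 3): e=[16,1,37] → #
    (3,1)@(7, 3): e=[28,-5,31] → ·
    (1,2)@(3, 5): e=[0,27,27] → #  [on edge]
    (3,2)@(7, 5): e=[24,15,15] → #
    (4,2)@(9, 5): e=[36,9,9] → #
    (5,2)@(11, 5): e=[48,3,3] → #
    (1,3)@(3, 7): e=[-4,47,11] → ·
    (2,3)@(5, 7): e=[8,41,5] → #
    (3,3)@(7, 7): e=[20,35,-1] → ·
    (4,3)@(9, 7): e=[32,29,-7] → ·
    (5,3)@(11, 7): e=[44,23,-13] → ·
    (2,5)@(5, 11): e=[0,81,-27] → ·  [on edge]
  covered (8 px):
    · · · · · ·
    · # # · · ·
    · # # # # #
    · · # · · ·
    · · · · · ·
    · · · · · ·

Answer: [10,12,6]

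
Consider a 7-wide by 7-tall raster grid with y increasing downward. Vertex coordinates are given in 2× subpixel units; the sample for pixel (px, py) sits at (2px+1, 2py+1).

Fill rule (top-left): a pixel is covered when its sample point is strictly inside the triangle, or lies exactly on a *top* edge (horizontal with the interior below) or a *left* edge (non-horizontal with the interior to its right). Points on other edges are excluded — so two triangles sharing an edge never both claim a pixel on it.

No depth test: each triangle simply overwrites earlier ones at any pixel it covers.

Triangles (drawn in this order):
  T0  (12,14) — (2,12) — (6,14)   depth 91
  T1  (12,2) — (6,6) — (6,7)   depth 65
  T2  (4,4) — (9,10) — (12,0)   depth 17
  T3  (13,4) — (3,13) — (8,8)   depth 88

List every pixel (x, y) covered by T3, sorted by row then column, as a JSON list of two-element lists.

T0:
  2·area = 12  (B↔C swapped to make it positive)
  edge (12, 14)→(6, 14): d=(-6,0) right/bottom  bias=-1
  edge (6, 14)→(2, 12): d=(-4,-2) top-left  bias=+0
  edge (2, 12)→(12, 14): d=(10,2) right/bottom  bias=-1
    (2,6)@(5, 13): e=[6,2,4] → X
    (3,6)@(7, 13): e=[6,6,0] → .  [on edge]
  covered (1 px):
    . . . . . . .
    . . . . . . .
    . . . . . . .
    . . . . . . .
    . . . . . . .
    . . . . . . .
    . . X . . . .
T1:
  2·area = 6  (B↔C swapped to make it positive)
  edge (12, 2)→(6, 7): d=(-6,5) right/bottom  bias=-1
  edge (6, 7)→(6, 6): d=(0,-1) top-left  bias=+0
  edge (6, 6)→(12, 2): d=(6,-4) top-left  bias=+0
  covered (0 px):
    . . . . . . .
    . . . . . . .
    . . . . . . .
    . . . . . . .
    . . . . . . .
    . . . . . . .
    . . . . . . .
T2:
  2·area = 68  (B↔C swapped to make it positive)
  edge (4, 4)→(12, 0): d=(8,-4) top-left  bias=+0
  edge (12, 0)→(9, 10): d=(-3,10) right/bottom  bias=-1
  edge (9, 10)→(4, 4): d=(-5,-6) top-left  bias=+0
    (5,0)@(11, 1): e=[4,7,57] → X
    (6,0)@(13, 1): e=[12,-13,69] → .
    (3,1)@(7, 3): e=[4,41,23] → X
    (4,1)@(9, 3): e=[12,21,35] → X
    (6,1)@(13, 3): e=[28,-19,59] → .
    (2,2)@(5, 5): e=[12,55,1] → X
    (5,2)@(11, 5): e=[36,-5,37] → .
    (2,3)@(5, 7): e=[28,49,-9] → .
    (3,3)@(7, 7): e=[36,29,3] → X
    (5,3)@(11, 7): e=[52,-11,27] → .
    (3,4)@(7, 9): e=[52,23,-7] → .
    (4,4)@(9, 9): e=[60,3,5] → X
  covered (10 px):
    . . . . . X .
    . . . X X X .
    . . X X X . .
    . . . X X . .
    . . . . X . .
    . . . . . . .
    . . . . . . .
T3:
  2·area = 5
  edge (13, 4)→(3, 13): d=(-10,9) right/bottom  bias=-1
  edge (3, 13)→(8, 8): d=(5,-5) top-left  bias=+0
  edge (8, 8)→(13, 4): d=(5,-4) top-left  bias=+0
    (6,1)@(13, 3): e=[10,0,-5] → .  [on edge]
    (5,2)@(11, 5): e=[8,0,-3] → .  [on edge]
    (4,3)@(9, 7): e=[6,0,-1] → .  [on edge]
    (3,4)@(7, 9): e=[4,0,1] → X  [on edge]
    (4,4)@(9, 9): e=[-14,10,9] → .
    (2,5)@(5, 11): e=[2,0,3] → X  [on edge]
    (3,5)@(7, 11): e=[-16,10,11] → .
    (1,6)@(3, 13): e=[0,0,5] → .  [on edge]
    (2,6)@(5, 13): e=[-18,10,13] → .
  covered (2 px):
    . . . . . . .
    . . . . . . .
    . . . . . . .
    . . . . . . .
    . . . X . . .
    . . X . . . .
    . . . . . . .

Final: [[3,4],[2,5]]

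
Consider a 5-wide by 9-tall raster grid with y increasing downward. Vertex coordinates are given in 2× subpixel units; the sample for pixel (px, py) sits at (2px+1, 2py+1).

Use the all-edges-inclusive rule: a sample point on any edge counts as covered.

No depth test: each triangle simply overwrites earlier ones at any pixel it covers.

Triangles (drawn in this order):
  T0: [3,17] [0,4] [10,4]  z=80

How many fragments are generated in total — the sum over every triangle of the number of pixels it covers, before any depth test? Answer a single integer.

T0:
  2·area = 130
  edge (3, 17)→(0, 4): d=(-3,-13) inclusive
  edge (0, 4)→(10, 4): d=(10,0) inclusive
  edge (10, 4)→(3, 17): d=(-7,13) inclusive
    (0,2)@(1, 5): e=[10,10,110] → X
    (1,2)@(3, 5): e=[36,10,84] → X
    (2,2)@(5, 5): e=[62,10,58] → X
    (3,2)@(7, 5): e=[88,10,32] → X
    (4,2)@(9, 5): e=[114,10,6] → X
    (0,3)@(1, 7): e=[4,30,96] → X
    (4,3)@(9, 7): e=[108,30,-8] → .
    (0,4)@(1, 9): e=[-2,50,82] → .
    (1,4)@(3, 9): e=[24,50,56] → X
    (4,4)@(9, 9): e=[102,50,-22] → .
    (1,5)@(3, 11): e=[18,70,42] → X
    (3,5)@(7, 11): e=[70,70,-10] → .
    (1,8)@(3, 17): e=[0,130,0] → X  [on edge]
  covered (18 px):
    . . . . .
    . . . . .
    X X X X X
    X X X X .
    . X X X .
    . X X . .
    . X X . .
    . X . . .
    . X . . .

Result: 18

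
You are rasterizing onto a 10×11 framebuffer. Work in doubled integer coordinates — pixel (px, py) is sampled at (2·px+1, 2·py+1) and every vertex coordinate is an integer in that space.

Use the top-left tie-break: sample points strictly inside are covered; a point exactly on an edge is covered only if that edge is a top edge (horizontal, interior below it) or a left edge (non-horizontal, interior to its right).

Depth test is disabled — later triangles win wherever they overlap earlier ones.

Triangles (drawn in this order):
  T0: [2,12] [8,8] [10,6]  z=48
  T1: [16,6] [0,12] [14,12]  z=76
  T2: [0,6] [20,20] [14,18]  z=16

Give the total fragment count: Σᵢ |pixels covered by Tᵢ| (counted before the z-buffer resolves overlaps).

T0:
  2·area = 4  (B↔C swapped to make it positive)
  edge (2, 12)→(10, 6): d=(8,-6) top-left  bias=+0
  edge (10, 6)→(8, 8): d=(-2,2) right/bottom  bias=-1
  edge (8, 8)→(2, 12): d=(-6,4) right/bottom  bias=-1
    (7,0)@(15, 1): e=[-10,0,14] → ·  [on edge]
    (6,1)@(13, 3): e=[-6,0,10] → ·  [on edge]
    (5,2)@(11, 5): e=[-2,0,6] → ·  [on edge]
    (4,3)@(9, 7): e=[2,0,2] → ·  [on edge]
    (3,4)@(7, 9): e=[6,0,-2] → ·  [on edge]
    (2,5)@(5, 11): e=[10,0,-6] → ·  [on edge]
    (1,6)@(3, 13): e=[14,0,-10] → ·  [on edge]
    (0,7)@(1, 15): e=[18,0,-14] → ·  [on edge]
  covered (0 px):
    · · · · · · · · · ·
    · · · · · · · · · ·
    · · · · · · · · · ·
    · · · · · · · · · ·
    · · · · · · · · · ·
    · · · · · · · · · ·
    · · · · · · · · · ·
    · · · · · · · · · ·
    · · · · · · · · · ·
    · · · · · · · · · ·
    · · · · · · · · · ·
T1:
  2·area = 84  (B↔C swapped to make it positive)
  edge (16, 6)→(14, 12): d=(-2,6) right/bottom  bias=-1
  edge (14, 12)→(0, 12): d=(-14,0) right/bottom  bias=-1
  edge (0, 12)→(16, 6): d=(16,-6) top-left  bias=+0
    (8,1)@(17, 3): e=[0,126,-42] → ·  [on edge]
    (7,3)@(15, 7): e=[4,70,10] → #
    (8,3)@(17, 7): e=[-8,70,22] → ·
    (4,4)@(9, 9): e=[36,42,6] → #
    (5,4)@(11, 9): e=[24,42,18] → #
    (6,4)@(13, 9): e=[12,42,30] → #
    (7,4)@(15, 9): e=[0,42,42] → ·  [on edge]
    (1,5)@(3, 11): e=[68,14,2] → #
    (2,5)@(5, 11): e=[56,14,14] → #
    (3,5)@(7, 11): e=[44,14,26] → #
    (7,5)@(15, 11): e=[-4,14,74] → ·
    (1,6)@(3, 13): e=[64,-14,34] → ·
    (6,7)@(13, 15): e=[0,-42,126] → ·  [on edge]
    (5,10)@(11, 21): e=[0,-126,210] → ·  [on edge]
  covered (10 px):
    · · · · · · · · · ·
    · · · · · · · · · ·
    · · · · · · · · · ·
    · · · · · · · # · ·
    · · · · # # # · · ·
    · # # # # # # · · ·
    · · · · · · · · · ·
    · · · · · · · · · ·
    · · · · · · · · · ·
    · · · · · · · · · ·
    · · · · · · · · · ·
T2:
  2·area = 44
  edge (0, 6)→(20, 20): d=(20,14) right/bottom  bias=-1
  edge (20, 20)→(14, 18): d=(-6,-2) top-left  bias=+0
  edge (14, 18)→(0, 6): d=(-14,-12) top-left  bias=+0
    (3,5)@(7, 11): e=[2,28,14] → #
    (4,5)@(9, 11): e=[-26,32,38] → ·
    (3,6)@(7, 13): e=[42,16,-14] → ·
    (4,6)@(9, 13): e=[14,20,10] → #
    (5,6)@(11, 13): e=[-14,24,34] → ·
    (2,7)@(5, 15): e=[110,0,-66] → ·  [on edge]
    (4,7)@(9, 15): e=[54,8,-18] → ·
    (5,7)@(11, 15): e=[26,12,6] → #
    (6,7)@(13, 15): e=[-2,16,30] → ·
    (5,8)@(11, 17): e=[66,0,-22] → ·  [on edge]
    (6,8)@(13, 17): e=[38,4,2] → #
    (7,8)@(15, 17): e=[10,8,26] → #
    (8,9)@(17, 19): e=[22,0,22] → #  [on edge]
  covered (6 px):
    · · · · · · · · · ·
    · · · · · · · · · ·
    · · · · · · · · · ·
    · · · · · · · · · ·
    · · · · · · · · · ·
    · · · # · · · · · ·
    · · · · # · · · · ·
    · · · · · # · · · ·
    · · · · · · # # · ·
    · · · · · · · · # ·
    · · · · · · · · · ·

Final: 16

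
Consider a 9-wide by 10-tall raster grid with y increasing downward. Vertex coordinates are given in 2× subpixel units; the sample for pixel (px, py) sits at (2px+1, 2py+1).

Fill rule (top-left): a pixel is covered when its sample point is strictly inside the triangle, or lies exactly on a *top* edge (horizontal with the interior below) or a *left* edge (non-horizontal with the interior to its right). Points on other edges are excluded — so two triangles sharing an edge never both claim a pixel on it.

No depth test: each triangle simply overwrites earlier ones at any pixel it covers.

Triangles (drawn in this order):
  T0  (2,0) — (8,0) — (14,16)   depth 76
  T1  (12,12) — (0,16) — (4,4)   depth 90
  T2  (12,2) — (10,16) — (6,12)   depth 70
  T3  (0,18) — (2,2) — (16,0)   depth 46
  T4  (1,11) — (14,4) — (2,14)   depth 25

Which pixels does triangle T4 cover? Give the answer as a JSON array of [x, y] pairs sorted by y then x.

T0:
  2·area = 96
  edge (2, 0)→(8, 0): d=(6,0) top-left  bias=+0
  edge (8, 0)→(14, 16): d=(6,16) right/bottom  bias=-1
  edge (14, 16)→(2, 0): d=(-12,-16) top-left  bias=+0
    (1,0)@(3, 1): e=[6,86,4] → █
    (2,0)@(5, 1): e=[6,54,36] → █
    (3,0)@(7, 1): e=[6,22,68] → █
    (4,0)@(9, 1): e=[6,-10,100] → ·
    (1,1)@(3, 3): e=[18,98,-20] → ·
    (2,1)@(5, 3): e=[18,66,12] → █
    (4,1)@(9, 3): e=[18,2,76] → █
    (5,1)@(11, 3): e=[18,-30,108] → ·
    (2,2)@(5, 5): e=[30,78,-12] → ·
    (3,2)@(7, 5): e=[30,46,20] → █
    (5,2)@(11, 5): e=[30,-18,84] → ·
    (3,3)@(7, 7): e=[42,58,-4] → ·
  covered (12 px):
    · █ █ █ · · · · ·
    · · █ █ █ · · · ·
    · · · █ █ · · · ·
    · · · · █ · · · ·
    · · · · █ █ · · ·
    · · · · · █ · · ·
    · · · · · · · · ·
    · · · · · · · · ·
    · · · · · · · · ·
    · · · · · · · · ·
T1:
  2·area = 128
  edge (12, 12)→(0, 16): d=(-12,4) right/bottom  bias=-1
  edge (0, 16)→(4, 4): d=(4,-12) top-left  bias=+0
  edge (4, 4)→(12, 12): d=(8,8) right/bottom  bias=-1
    (0,0)@(1, 1): e=[176,-48,0] → ·  [on edge]
    (2,0)@(5, 1): e=[160,0,-32] → ·  [on edge]
    (1,1)@(3, 3): e=[144,-16,0] → ·  [on edge]
    (2,2)@(5, 5): e=[112,16,0] → ·  [on edge]
    (1,3)@(3, 7): e=[96,0,32] → █  [on edge]
    (2,3)@(5, 7): e=[88,24,16] → █
    (3,3)@(7, 7): e=[80,48,0] → ·  [on edge]
    (1,4)@(3, 9): e=[72,8,48] → █
    (3,4)@(7, 9): e=[56,56,16] → █
    (4,4)@(9, 9): e=[48,80,0] → ·  [on edge]
    (1,5)@(3, 11): e=[48,16,64] → █
    (4,5)@(9, 11): e=[24,88,16] → █
    (5,5)@(11, 11): e=[16,112,0] → ·  [on edge]
    (7,5)@(15, 11): e=[0,160,-32] → ·  [on edge]
    (0,6)@(1, 13): e=[32,0,96] → █  [on edge]
    (4,6)@(9, 13): e=[0,96,32] → ·  [on edge]
    (6,6)@(13, 13): e=[-16,144,0] → ·  [on edge]
    (1,7)@(3, 15): e=[0,32,96] → ·  [on edge]
    (7,7)@(15, 15): e=[-48,176,0] → ·  [on edge]
    (8,8)@(17, 17): e=[-80,208,0] → ·  [on edge]
  covered (14 px):
    · · · · · · · · ·
    · · · · · · · · ·
    · · · · · · · · ·
    · █ █ · · · · · ·
    · █ █ █ · · · · ·
    · █ █ █ █ · · · ·
    █ █ █ █ · · · · ·
    █ · · · · · · · ·
    · · · · · · · · ·
    · · · · · · · · ·
T2:
  2·area = 64
  edge (12, 2)→(10, 16): d=(-2,14) right/bottom  bias=-1
  edge (10, 16)→(6, 12): d=(-4,-4) top-left  bias=+0
  edge (6, 12)→(12, 2): d=(6,-10) top-left  bias=+0
    (5,2)@(11, 5): e=[8,48,8] → █
    (6,2)@(13, 5): e=[-20,56,28] → ·
    (0,3)@(1, 7): e=[144,0,-80] → ·  [on edge]
    (4,3)@(9, 7): e=[32,32,0] → █  [on edge]
    (6,3)@(13, 7): e=[-24,48,40] → ·
    (1,4)@(3, 9): e=[112,0,-48] → ·  [on edge]
    (4,4)@(9, 9): e=[28,24,12] → █
    (5,4)@(11, 9): e=[0,32,32] → ·  [on edge]
    (2,5)@(5, 11): e=[80,0,-16] → ·  [on edge]
    (3,5)@(7, 11): e=[52,8,4] → █
    (5,5)@(11, 11): e=[-4,24,44] → ·
    (3,6)@(7, 13): e=[48,0,16] → █  [on edge]
    (4,7)@(9, 15): e=[16,0,48] → █  [on edge]
    (1,8)@(3, 17): e=[96,-32,0] → ·  [on edge]
    (5,8)@(11, 17): e=[-16,0,80] → ·  [on edge]
    (6,9)@(13, 19): e=[-48,0,112] → ·  [on edge]
  covered (9 px):
    · · · · · · · · ·
    · · · · · · · · ·
    · · · · · █ · · ·
    · · · · █ █ · · ·
    · · · · █ · · · ·
    · · · █ █ · · · ·
    · · · █ █ · · · ·
    · · · · █ · · · ·
    · · · · · · · · ·
    · · · · · · · · ·
T3:
  2·area = 220
  edge (0, 18)→(2, 2): d=(2,-16) top-left  bias=+0
  edge (2, 2)→(16, 0): d=(14,-2) top-left  bias=+0
  edge (16, 0)→(0, 18): d=(-16,18) right/bottom  bias=-1
    (4,0)@(9, 1): e=[110,0,110] → █  [on edge]
    (5,0)@(11, 1): e=[142,4,74] → █
    (6,0)@(13, 1): e=[174,8,38] → █
    (7,0)@(15, 1): e=[206,12,2] → █
    (8,0)@(17, 1): e=[238,16,-34] → ·
    (1,1)@(3, 3): e=[18,16,186] → █
    (2,1)@(5, 3): e=[50,20,150] → █
    (3,1)@(7, 3): e=[82,24,114] → █
    (7,1)@(15, 3): e=[210,40,-30] → ·
    (1,2)@(3, 5): e=[22,44,154] → █
    (6,2)@(13, 5): e=[182,64,-26] → ·
    (1,3)@(3, 7): e=[26,72,122] → █
  covered (28 px):
    · · · · █ █ █ █ ·
    · █ █ █ █ █ █ · ·
    · █ █ █ █ █ · · ·
    · █ █ █ █ · · · ·
    · █ █ █ · · · · ·
    █ █ █ · · · · · ·
    █ █ · · · · · · ·
    █ · · · · · · · ·
    · · · · · · · · ·
    · · · · · · · · ·
T4:
  2·area = 46
  edge (1, 11)→(14, 4): d=(13,-7) top-left  bias=+0
  edge (14, 4)→(2, 14): d=(-12,10) right/bottom  bias=-1
  edge (2, 14)→(1, 11): d=(-1,-3) top-left  bias=+0
    (4,3)@(9, 7): e=[4,14,28] → █
    (5,3)@(11, 7): e=[18,-6,34] → ·
    (2,4)@(5, 9): e=[2,30,14] → █
    (3,4)@(7, 9): e=[16,10,20] → █
    (4,4)@(9, 9): e=[30,-10,26] → ·
    (0,5)@(1, 11): e=[0,46,0] → █  [on edge]
    (1,5)@(3, 11): e=[14,26,6] → █
    (3,5)@(7, 11): e=[42,-14,18] → ·
    (0,6)@(1, 13): e=[26,22,-2] → ·
    (1,6)@(3, 13): e=[40,2,4] → █
    (2,6)@(5, 13): e=[54,-18,10] → ·
    (1,7)@(3, 15): e=[66,-22,2] → ·
    (1,8)@(3, 17): e=[92,-46,0] → ·  [on edge]
  covered (7 px):
    · · · · · · · · ·
    · · · · · · · · ·
    · · · · · · · · ·
    · · · · █ · · · ·
    · · █ █ · · · · ·
    █ █ █ · · · · · ·
    · █ · · · · · · ·
    · · · · · · · · ·
    · · · · · · · · ·
    · · · · · · · · ·

Final: [[4,3],[2,4],[3,4],[0,5],[1,5],[2,5],[1,6]]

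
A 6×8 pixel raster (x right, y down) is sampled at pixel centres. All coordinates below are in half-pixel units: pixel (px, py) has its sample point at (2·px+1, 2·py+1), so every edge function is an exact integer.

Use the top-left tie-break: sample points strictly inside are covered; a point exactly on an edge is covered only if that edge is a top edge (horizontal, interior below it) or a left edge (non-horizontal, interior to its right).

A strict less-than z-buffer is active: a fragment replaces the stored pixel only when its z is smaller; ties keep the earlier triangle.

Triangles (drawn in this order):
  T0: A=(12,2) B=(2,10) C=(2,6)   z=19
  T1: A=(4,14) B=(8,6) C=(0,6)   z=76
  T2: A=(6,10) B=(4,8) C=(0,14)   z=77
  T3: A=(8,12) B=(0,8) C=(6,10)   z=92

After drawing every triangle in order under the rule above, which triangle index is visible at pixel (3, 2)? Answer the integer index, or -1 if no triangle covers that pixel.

T0:
  2·area = 40
  edge (12, 2)→(2, 10): d=(-10,8) right/bottom  bias=-1
  edge (2, 10)→(2, 6): d=(0,-4) top-left  bias=+0
  edge (2, 6)→(12, 2): d=(10,-4) top-left  bias=+0
    (2,2)@(5, 5): e=[26,12,2] → #
    (3,2)@(7, 5): e=[10,20,10] → #
    (4,2)@(9, 5): e=[-6,28,18] → ·
    (1,3)@(3, 7): e=[22,4,14] → #
    (3,3)@(7, 7): e=[-10,20,30] → ·
    (1,4)@(3, 9): e=[2,4,34] → #
    (2,4)@(5, 9): e=[-14,12,42] → ·
    (1,5)@(3, 11): e=[-18,4,54] → ·
  covered (5 px):
    · · · · · ·
    · · · · · ·
    · · # # · ·
    · # # · · ·
    · # · · · ·
    · · · · · ·
    · · · · · ·
    · · · · · ·
T1:
  2·area = 64  (B↔C swapped to make it positive)
  edge (4, 14)→(0, 6): d=(-4,-8) top-left  bias=+0
  edge (0, 6)→(8, 6): d=(8,0) top-left  bias=+0
  edge (8, 6)→(4, 14): d=(-4,8) right/bottom  bias=-1
    (0,3)@(1, 7): e=[4,8,52] → #
    (1,3)@(3, 7): e=[20,8,36] → #
    (2,3)@(5, 7): e=[36,8,20] → #
    (3,3)@(7, 7): e=[52,8,4] → #
    (4,3)@(9, 7): e=[68,8,-12] → ·
    (0,4)@(1, 9): e=[-4,24,44] → ·
    (1,4)@(3, 9): e=[12,24,28] → #
    (3,4)@(7, 9): e=[44,24,-4] → ·
    (1,5)@(3, 11): e=[4,40,20] → #
    (3,5)@(7, 11): e=[36,40,-12] → ·
    (1,6)@(3, 13): e=[-4,56,12] → ·
    (2,6)@(5, 13): e=[12,56,-4] → ·
  covered (8 px):
    · · · · · ·
    · · · · · ·
    · · · · · ·
    # # # # · ·
    · # # · · ·
    · # # · · ·
    · · · · · ·
    · · · · · ·
T2:
  2·area = 20  (B↔C swapped to make it positive)
  edge (6, 10)→(0, 14): d=(-6,4) right/bottom  bias=-1
  edge (0, 14)→(4, 8): d=(4,-6) top-left  bias=+0
  edge (4, 8)→(6, 10): d=(2,2) right/bottom  bias=-1
    (0,2)@(1, 5): e=[50,-30,0] → ·  [on edge]
    (1,3)@(3, 7): e=[30,-10,0] → ·  [on edge]
    (2,4)@(5, 9): e=[10,10,0] → ·  [on edge]
    (1,5)@(3, 11): e=[6,6,8] → #
    (2,5)@(5, 11): e=[-2,18,4] → ·
    (3,5)@(7, 11): e=[-10,30,0] → ·  [on edge]
    (0,6)@(1, 13): e=[2,2,16] → #
    (1,6)@(3, 13): e=[-6,14,12] → ·
    (4,6)@(9, 13): e=[-30,50,0] → ·  [on edge]
    (0,7)@(1, 15): e=[-10,10,20] → ·
    (5,7)@(11, 15): e=[-50,70,0] → ·  [on edge]
  covered (2 px):
    · · · · · ·
    · · · · · ·
    · · · · · ·
    · · · · · ·
    · · · · · ·
    · # · · · ·
    # · · · · ·
    · · · · · ·
T3:
  2·area = 8
  edge (8, 12)→(0, 8): d=(-8,-4) top-left  bias=+0
  edge (0, 8)→(6, 10): d=(6,2) right/bottom  bias=-1
  edge (6, 10)→(8, 12): d=(2,2) right/bottom  bias=-1
    (0,2)@(1, 5): e=[28,-20,0] → ·  [on edge]
    (1,3)@(3, 7): e=[20,-12,0] → ·  [on edge]
    (1,4)@(3, 9): e=[4,0,4] → ·  [on edge]
    (2,4)@(5, 9): e=[12,-4,0] → ·  [on edge]
    (3,5)@(7, 11): e=[4,4,0] → ·  [on edge]
    (4,5)@(9, 11): e=[12,0,-4] → ·  [on edge]
    (4,6)@(9, 13): e=[-4,12,0] → ·  [on edge]
    (5,7)@(11, 15): e=[-12,20,0] → ·  [on edge]
  covered (0 px):
    · · · · · ·
    · · · · · ·
    · · · · · ·
    · · · · · ·
    · · · · · ·
    · · · · · ·
    · · · · · ·
    · · · · · ·

Z-buffer (winner per pixel, '.' = empty):
  . . . . . .
  . . . . . .
  . . 0 0 . .
  1 0 0 1 . .
  . 0 1 . . .
  . 1 1 . . .
  2 . . . . .
  . . . . . .

Answer: 0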